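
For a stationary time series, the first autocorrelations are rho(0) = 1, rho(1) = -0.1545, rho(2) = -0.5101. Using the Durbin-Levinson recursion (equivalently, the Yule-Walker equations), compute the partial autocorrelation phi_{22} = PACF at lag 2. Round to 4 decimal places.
\phi_{22} = -0.5470

The PACF at lag k is phi_{kk}, the last component of the solution
to the Yule-Walker system G_k phi = r_k where
  (G_k)_{ij} = rho(|i - j|), (r_k)_i = rho(i), i,j = 1..k.
Equivalently, Durbin-Levinson gives phi_{kk} iteratively:
  phi_{11} = rho(1)
  phi_{kk} = [rho(k) - sum_{j=1..k-1} phi_{k-1,j} rho(k-j)]
            / [1 - sum_{j=1..k-1} phi_{k-1,j} rho(j)],
  phi_{k,j} = phi_{k-1,j} - phi_{kk} phi_{k-1,k-j},  j = 1..k-1.
Step k = 1:
  phi_11 = rho(1) = -0.1545.
Step k = 2:
  phi_22 = [rho(2) - phi_11 rho(1)] / [1 - phi_11 rho(1)] = [-0.5101 - (-0.1545)(-0.1545)] / [1 - (-0.1545)(-0.1545)]
         = -0.53397025 / 0.97612975 = -0.547.
Therefore phi_{22} = -0.5470.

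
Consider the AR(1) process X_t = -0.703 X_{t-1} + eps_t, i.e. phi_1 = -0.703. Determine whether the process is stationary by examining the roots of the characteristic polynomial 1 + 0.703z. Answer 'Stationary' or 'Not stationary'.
\text{Stationary}

The AR(p) characteristic polynomial is P(z) = 1 + 0.703z.
Stationarity requires all roots to lie outside the unit circle, i.e. |z| > 1 for every root.
This is linear in z: 1 + (0.703) z = 0  =>  z = -1/(0.703) = -1.422475,  |z| = 1.422475.
Moduli of all roots: 1.4225.
All moduli strictly greater than 1? Yes.
Verdict: Stationary.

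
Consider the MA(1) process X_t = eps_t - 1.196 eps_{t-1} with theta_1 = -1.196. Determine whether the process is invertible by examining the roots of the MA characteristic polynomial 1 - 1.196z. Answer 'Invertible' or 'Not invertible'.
\text{Not invertible}

The MA(q) characteristic polynomial is P(z) = 1 - 1.196z.
Invertibility requires all roots to lie outside the unit circle, i.e. |z| > 1 for every root.
This is linear in z: 1 + (-1.196) z = 0  =>  z = -1/(-1.196) = 0.83612,  |z| = 0.83612.
Moduli of all roots: 0.8361.
All moduli strictly greater than 1? No.
Verdict: Not invertible.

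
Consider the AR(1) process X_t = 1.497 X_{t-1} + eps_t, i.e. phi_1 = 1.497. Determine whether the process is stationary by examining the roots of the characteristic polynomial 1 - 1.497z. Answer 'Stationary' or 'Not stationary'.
\text{Not stationary}

The AR(p) characteristic polynomial is P(z) = 1 - 1.497z.
Stationarity requires all roots to lie outside the unit circle, i.e. |z| > 1 for every root.
This is linear in z: 1 + (-1.497) z = 0  =>  z = -1/(-1.497) = 0.668003,  |z| = 0.668003.
Moduli of all roots: 0.6680.
All moduli strictly greater than 1? No.
Verdict: Not stationary.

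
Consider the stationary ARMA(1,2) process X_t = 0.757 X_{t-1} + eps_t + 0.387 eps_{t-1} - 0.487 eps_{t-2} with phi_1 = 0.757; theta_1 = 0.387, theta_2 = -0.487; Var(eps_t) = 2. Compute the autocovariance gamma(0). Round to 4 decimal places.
\gamma(0) = 5.2904

Multiply the model equation by X_{t-k} and take expectations. With theta_0 = psi_0 = 1 and psi_j the MA(infinity) weights, this gives
  gamma(k) - sum_i phi_i gamma(k-i) = c_k,
  c_k = sigma^2 * sum_{j=k..q} theta_j psi_{j-k}   (c_k = 0 for k > q),
using gamma(-m) = gamma(m).
psi-weights needed (psi_j = theta_j + sum_i phi_i psi_{j-i}):
  psi_1 = theta_1 + phi_1 = 0.387 + (0.757) = 1.144
  psi_2 = theta_2 + phi_1 psi_1 = -0.487 + (0.757)(1.144) = 0.379008
Right-hand sides:
  c_0 = sigma^2 (1 + theta_1 psi_1 + theta_2 psi_2) = 2 * (1 + (0.387)(1.144) + (-0.487)(0.379008)) = 2 * 1.258151 = 2.516302
  c_1 = sigma^2 (theta_1 + theta_2 psi_1) = 2 * (0.387 + (-0.487)(1.144)) = -0.340256
  c_2 = sigma^2 theta_2 = 2 * (-0.487) = -0.974
Equations for k = 0 and k = 1 (AR order 1):
  gamma(0) = phi_1 gamma(1) + c_0
  gamma(1) = phi_1 gamma(0) + c_1
Substituting the second into the first: gamma(0) (1 - phi_1^2) = c_0 + phi_1 c_1, so
  gamma(0) = (c_0 + phi_1 c_1) / (1 - phi_1^2) = (2.516302 + (0.757)(-0.340256)) / (1 - (0.757)^2) = 2.258728 / 0.426951 = 5.290369.
Therefore gamma(0) = 5.2904 (to 4 decimal places).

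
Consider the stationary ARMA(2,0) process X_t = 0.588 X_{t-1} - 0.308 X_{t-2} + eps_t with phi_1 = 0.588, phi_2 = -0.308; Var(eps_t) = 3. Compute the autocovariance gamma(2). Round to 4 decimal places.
\gamma(2) = -0.1814

Multiply the model equation by X_{t-k} and take expectations. With theta_0 = psi_0 = 1 and psi_j the MA(infinity) weights, this gives
  gamma(k) - sum_i phi_i gamma(k-i) = c_k,
  c_k = sigma^2 * sum_{j=k..q} theta_j psi_{j-k}   (c_k = 0 for k > q),
using gamma(-m) = gamma(m).
Pure AR (q = 0): c_0 = sigma^2 = 3, c_k = 0 for k >= 1.
Equations for k = 0, 1, 2 (AR order 2, c_2 = 0):
  (E0) gamma(0) = phi_1 gamma(1) + phi_2 gamma(2) + c_0
  (E1) gamma(1) = phi_1 gamma(0) + phi_2 gamma(1) + c_1
  (E2) gamma(2) = phi_1 gamma(1) + phi_2 gamma(0)
From (E1): gamma(1) = A gamma(0) + B with
  A = phi_1 / (1 - phi_2) = 0.588 / 1.308 = 0.449541,   B = c_1 / (1 - phi_2) = 0 / 1.308 = 0.
Insert (E2) into (E0): gamma(0) (1 - phi_2^2) = phi_1 (1 + phi_2) gamma(1) + c_0.
  phi_1 (1 + phi_2) = (0.588)(0.692) = 0.406896,   1 - phi_2^2 = 0.905136.
Replace gamma(1) by A gamma(0) + B and collect gamma(0):
  gamma(0) [0.905136 - (0.406896)(0.449541)] = c_0 = 3
  gamma(0) * 0.722219 = 3
  gamma(0) = 3 / 0.722219 = 4.153862.
  gamma(1) = A gamma(0) = (0.449541)(4.153862) = 1.867333.
  gamma(2) = phi_1 gamma(1) + phi_2 gamma(0) = (0.588)(1.867333) + (-0.308)(4.153862) = -0.181398.
Therefore gamma(2) = -0.1814 (to 4 decimal places).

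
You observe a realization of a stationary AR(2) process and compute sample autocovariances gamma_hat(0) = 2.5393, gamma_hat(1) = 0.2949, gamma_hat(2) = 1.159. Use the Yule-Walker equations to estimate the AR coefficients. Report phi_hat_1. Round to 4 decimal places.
\hat\phi_{1} = 0.0640

The Yule-Walker equations for an AR(p) process read, in matrix form,
  Gamma_p phi = r_p,   with   (Gamma_p)_{ij} = gamma(|i - j|),
                       (r_p)_i = gamma(i),   i,j = 1..p.
Substitute the sample gammas (Toeplitz matrix and right-hand side of size 2):
  Gamma_p = [[2.5393, 0.2949], [0.2949, 2.5393]]
  r_p     = [0.2949, 1.159]
Written out:
  2.5393 phi_1 + 0.2949 phi_2 = 0.2949
  0.2949 phi_1 + 2.5393 phi_2 = 1.159
Solve by Cramer's rule:
  det = gamma(0)^2 - gamma(1)^2 = (2.5393)^2 - (0.2949)^2 = 6.44804449 - 0.08696601 = 6.36107848
  phi_hat_1 = [gamma(1) gamma(0) - gamma(1) gamma(2)] / det = [(0.2949)(2.5393) - (0.2949)(1.159)] / 6.36107848 = 0.40705047 / 6.36107848 = 0.064
  phi_hat_2 = [gamma(0) gamma(2) - gamma(1)^2] / det = [(2.5393)(1.159) - (0.2949)^2] / 6.36107848 = 2.85608269 / 6.36107848 = 0.449
So phi_hat = [0.0640, 0.4490].
Therefore phi_hat_1 = 0.0640.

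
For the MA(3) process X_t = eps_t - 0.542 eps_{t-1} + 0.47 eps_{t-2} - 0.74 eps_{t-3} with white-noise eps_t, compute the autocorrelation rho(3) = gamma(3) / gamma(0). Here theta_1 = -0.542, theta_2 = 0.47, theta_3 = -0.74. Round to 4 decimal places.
\rho(3) = -0.3588

For an MA(q) process with theta_0 = 1, the autocovariance is
  gamma(k) = sigma^2 * sum_{i=0..q-k} theta_i * theta_{i+k},
and rho(k) = gamma(k) / gamma(0). Sigma^2 cancels.
  numerator   = (1)*(-0.74) = -0.74.
  denominator = (1)^2 + (-0.542)^2 + (0.47)^2 + (-0.74)^2 = 2.062264.
  rho(3) = -0.74 / 2.062264 = -0.3588.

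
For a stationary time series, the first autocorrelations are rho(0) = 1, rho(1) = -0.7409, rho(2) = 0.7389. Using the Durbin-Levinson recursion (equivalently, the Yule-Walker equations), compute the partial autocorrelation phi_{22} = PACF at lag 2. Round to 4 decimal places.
\phi_{22} = 0.4212

The PACF at lag k is phi_{kk}, the last component of the solution
to the Yule-Walker system G_k phi = r_k where
  (G_k)_{ij} = rho(|i - j|), (r_k)_i = rho(i), i,j = 1..k.
Equivalently, Durbin-Levinson gives phi_{kk} iteratively:
  phi_{11} = rho(1)
  phi_{kk} = [rho(k) - sum_{j=1..k-1} phi_{k-1,j} rho(k-j)]
            / [1 - sum_{j=1..k-1} phi_{k-1,j} rho(j)],
  phi_{k,j} = phi_{k-1,j} - phi_{kk} phi_{k-1,k-j},  j = 1..k-1.
Step k = 1:
  phi_11 = rho(1) = -0.7409.
Step k = 2:
  phi_22 = [rho(2) - phi_11 rho(1)] / [1 - phi_11 rho(1)] = [0.7389 - (-0.7409)(-0.7409)] / [1 - (-0.7409)(-0.7409)]
         = 0.18996719 / 0.45106719 = 0.4212.
Therefore phi_{22} = 0.4212.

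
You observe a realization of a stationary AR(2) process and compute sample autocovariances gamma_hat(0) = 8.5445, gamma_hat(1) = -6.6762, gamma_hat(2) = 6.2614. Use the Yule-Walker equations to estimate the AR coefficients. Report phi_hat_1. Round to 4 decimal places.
\hat\phi_{1} = -0.5360

The Yule-Walker equations for an AR(p) process read, in matrix form,
  Gamma_p phi = r_p,   with   (Gamma_p)_{ij} = gamma(|i - j|),
                       (r_p)_i = gamma(i),   i,j = 1..p.
Substitute the sample gammas (Toeplitz matrix and right-hand side of size 2):
  Gamma_p = [[8.5445, -6.6762], [-6.6762, 8.5445]]
  r_p     = [-6.6762, 6.2614]
Written out:
  8.5445 phi_1 - 6.6762 phi_2 = -6.6762
  -6.6762 phi_1 + 8.5445 phi_2 = 6.2614
Solve by Cramer's rule:
  det = gamma(0)^2 - gamma(1)^2 = (8.5445)^2 - (-6.6762)^2 = 73.00848025 - 44.57164644 = 28.43683381
  phi_hat_1 = [gamma(1) gamma(0) - gamma(1) gamma(2)] / det = [(-6.6762)(8.5445) - (-6.6762)(6.2614)] / 28.43683381 = -15.24243222 / 28.43683381 = -0.536
  phi_hat_2 = [gamma(0) gamma(2) - gamma(1)^2] / det = [(8.5445)(6.2614) - (-6.6762)^2] / 28.43683381 = 8.92888586 / 28.43683381 = 0.314
So phi_hat = [-0.5360, 0.3140].
Therefore phi_hat_1 = -0.5360.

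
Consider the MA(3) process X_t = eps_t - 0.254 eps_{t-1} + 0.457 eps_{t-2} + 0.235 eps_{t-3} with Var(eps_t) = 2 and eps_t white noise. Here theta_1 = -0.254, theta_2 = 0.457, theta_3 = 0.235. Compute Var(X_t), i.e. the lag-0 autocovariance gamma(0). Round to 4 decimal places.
\gamma(0) = 2.6572

For an MA(q) process X_t = eps_t + sum_i theta_i eps_{t-i} with
Var(eps_t) = sigma^2, the variance is
  gamma(0) = sigma^2 * (1 + sum_i theta_i^2).
  sum_i theta_i^2 = (-0.254)^2 + (0.457)^2 + (0.235)^2 = 0.064516 + 0.208849 + 0.055225 = 0.32859.
  gamma(0) = 2 * (1 + 0.32859) = 2 * 1.32859 = 2.65718, which rounds to 2.6572.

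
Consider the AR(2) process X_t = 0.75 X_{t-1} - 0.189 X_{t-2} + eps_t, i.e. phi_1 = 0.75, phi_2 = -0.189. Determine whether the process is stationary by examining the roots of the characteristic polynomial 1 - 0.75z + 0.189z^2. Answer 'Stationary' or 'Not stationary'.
\text{Stationary}

The AR(p) characteristic polynomial is P(z) = 1 - 0.75z + 0.189z^2.
Stationarity requires all roots to lie outside the unit circle, i.e. |z| > 1 for every root.
Set 1 + (-0.75) z + (0.189) z^2 = 0, i.e. a z^2 + b z + c = 0 with a = 0.189, b = -0.75, c = 1.
Discriminant D = b^2 - 4ac = (-0.75)^2 - 4*(0.189)*1 = 0.5625 - (0.756) = -0.1935.
D < 0, so the roots are the complex-conjugate pair z = (-b +/- i sqrt(-D)) / (2a) = 1.9841 +/- 1.1637i.
For a conjugate pair |z|^2 = z * conj(z) = (product of roots) = c/a = 1/(0.189) = 5.291005, so |z| = sqrt(5.291005) = 2.3002 for both roots.
Moduli of all roots: 2.3002, 2.3002.
All moduli strictly greater than 1? Yes.
Verdict: Stationary.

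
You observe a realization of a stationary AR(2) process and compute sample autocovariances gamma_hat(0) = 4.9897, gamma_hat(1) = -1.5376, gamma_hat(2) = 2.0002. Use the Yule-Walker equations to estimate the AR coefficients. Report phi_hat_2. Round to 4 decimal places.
\hat\phi_{2} = 0.3380

The Yule-Walker equations for an AR(p) process read, in matrix form,
  Gamma_p phi = r_p,   with   (Gamma_p)_{ij} = gamma(|i - j|),
                       (r_p)_i = gamma(i),   i,j = 1..p.
Substitute the sample gammas (Toeplitz matrix and right-hand side of size 2):
  Gamma_p = [[4.9897, -1.5376], [-1.5376, 4.9897]]
  r_p     = [-1.5376, 2.0002]
Written out:
  4.9897 phi_1 - 1.5376 phi_2 = -1.5376
  -1.5376 phi_1 + 4.9897 phi_2 = 2.0002
Solve by Cramer's rule:
  det = gamma(0)^2 - gamma(1)^2 = (4.9897)^2 - (-1.5376)^2 = 24.89710609 - 2.36421376 = 22.53289233
  phi_hat_1 = [gamma(1) gamma(0) - gamma(1) gamma(2)] / det = [(-1.5376)(4.9897) - (-1.5376)(2.0002)] / 22.53289233 = -4.5966552 / 22.53289233 = -0.204
  phi_hat_2 = [gamma(0) gamma(2) - gamma(1)^2] / det = [(4.9897)(2.0002) - (-1.5376)^2] / 22.53289233 = 7.61618418 / 22.53289233 = 0.338
So phi_hat = [-0.2040, 0.3380].
Therefore phi_hat_2 = 0.3380.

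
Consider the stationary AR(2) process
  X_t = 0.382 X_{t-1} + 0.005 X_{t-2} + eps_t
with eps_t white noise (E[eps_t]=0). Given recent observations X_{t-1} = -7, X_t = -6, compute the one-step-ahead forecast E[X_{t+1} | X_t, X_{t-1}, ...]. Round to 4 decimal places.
E[X_{t+1} \mid \mathcal F_t] = -2.3270

For an AR(p) model X_t = c + sum_i phi_i X_{t-i} + eps_t, the
one-step-ahead conditional mean is
  E[X_{t+1} | X_t, ...] = c + sum_i phi_i X_{t+1-i}.
Substitute known values:
  E[X_{t+1} | ...] = (0.382) * (-6) + (0.005) * (-7)
                   = -2.3270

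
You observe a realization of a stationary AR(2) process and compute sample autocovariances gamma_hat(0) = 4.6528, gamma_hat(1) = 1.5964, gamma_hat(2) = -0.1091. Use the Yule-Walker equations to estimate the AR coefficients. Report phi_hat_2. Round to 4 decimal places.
\hat\phi_{2} = -0.1600

The Yule-Walker equations for an AR(p) process read, in matrix form,
  Gamma_p phi = r_p,   with   (Gamma_p)_{ij} = gamma(|i - j|),
                       (r_p)_i = gamma(i),   i,j = 1..p.
Substitute the sample gammas (Toeplitz matrix and right-hand side of size 2):
  Gamma_p = [[4.6528, 1.5964], [1.5964, 4.6528]]
  r_p     = [1.5964, -0.1091]
Written out:
  4.6528 phi_1 + 1.5964 phi_2 = 1.5964
  1.5964 phi_1 + 4.6528 phi_2 = -0.1091
Solve by Cramer's rule:
  det = gamma(0)^2 - gamma(1)^2 = (4.6528)^2 - (1.5964)^2 = 21.64854784 - 2.54849296 = 19.10005488
  phi_hat_1 = [gamma(1) gamma(0) - gamma(1) gamma(2)] / det = [(1.5964)(4.6528) - (1.5964)(-0.1091)] / 19.10005488 = 7.60189716 / 19.10005488 = 0.398
  phi_hat_2 = [gamma(0) gamma(2) - gamma(1)^2] / det = [(4.6528)(-0.1091) - (1.5964)^2] / 19.10005488 = -3.05611344 / 19.10005488 = -0.16
So phi_hat = [0.3980, -0.1600].
Therefore phi_hat_2 = -0.1600.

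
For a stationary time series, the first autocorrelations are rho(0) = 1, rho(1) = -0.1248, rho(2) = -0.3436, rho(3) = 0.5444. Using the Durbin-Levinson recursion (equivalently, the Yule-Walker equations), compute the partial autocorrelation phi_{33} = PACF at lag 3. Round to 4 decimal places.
\phi_{33} = 0.5160

The PACF at lag k is phi_{kk}, the last component of the solution
to the Yule-Walker system G_k phi = r_k where
  (G_k)_{ij} = rho(|i - j|), (r_k)_i = rho(i), i,j = 1..k.
Equivalently, Durbin-Levinson gives phi_{kk} iteratively:
  phi_{11} = rho(1)
  phi_{kk} = [rho(k) - sum_{j=1..k-1} phi_{k-1,j} rho(k-j)]
            / [1 - sum_{j=1..k-1} phi_{k-1,j} rho(j)],
  phi_{k,j} = phi_{k-1,j} - phi_{kk} phi_{k-1,k-j},  j = 1..k-1.
Step k = 1:
  phi_11 = rho(1) = -0.1248.
Step k = 2:
  phi_22 = [rho(2) - phi_11 rho(1)] / [1 - phi_11 rho(1)] = [-0.3436 - (-0.1248)(-0.1248)] / [1 - (-0.1248)(-0.1248)]
         = -0.35917504 / 0.98442496 = -0.364858.
  Update: phi_21 = phi_11 - phi_22 phi_11 = -0.1248 - (-0.364858)(-0.1248) = -0.170334.
Step k = 3:
  phi_33 = [rho(3) - phi_21 rho(2) - phi_22 rho(1)] / [1 - phi_21 rho(1) - phi_22 rho(2)]
    numerator   = 0.5444 - (-0.170334)(-0.3436) - (-0.364858)(-0.1248) = 0.44033891
    denominator = 1 - (-0.170334)(-0.1248) - (-0.364858)(-0.3436) = 0.85337718
  phi_33 = 0.44033891 / 0.85337718 = 0.516.
Therefore phi_{33} = 0.5160.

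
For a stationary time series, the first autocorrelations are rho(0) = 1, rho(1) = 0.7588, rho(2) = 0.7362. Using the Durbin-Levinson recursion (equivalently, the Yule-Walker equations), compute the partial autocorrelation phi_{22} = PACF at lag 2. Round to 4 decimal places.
\phi_{22} = 0.3782

The PACF at lag k is phi_{kk}, the last component of the solution
to the Yule-Walker system G_k phi = r_k where
  (G_k)_{ij} = rho(|i - j|), (r_k)_i = rho(i), i,j = 1..k.
Equivalently, Durbin-Levinson gives phi_{kk} iteratively:
  phi_{11} = rho(1)
  phi_{kk} = [rho(k) - sum_{j=1..k-1} phi_{k-1,j} rho(k-j)]
            / [1 - sum_{j=1..k-1} phi_{k-1,j} rho(j)],
  phi_{k,j} = phi_{k-1,j} - phi_{kk} phi_{k-1,k-j},  j = 1..k-1.
Step k = 1:
  phi_11 = rho(1) = 0.7588.
Step k = 2:
  phi_22 = [rho(2) - phi_11 rho(1)] / [1 - phi_11 rho(1)] = [0.7362 - (0.7588)(0.7588)] / [1 - (0.7588)(0.7588)]
         = 0.16042256 / 0.42422256 = 0.3782.
Therefore phi_{22} = 0.3782.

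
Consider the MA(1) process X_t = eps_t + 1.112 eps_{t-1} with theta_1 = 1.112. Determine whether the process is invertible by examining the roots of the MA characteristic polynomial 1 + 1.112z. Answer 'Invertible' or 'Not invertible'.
\text{Not invertible}

The MA(q) characteristic polynomial is P(z) = 1 + 1.112z.
Invertibility requires all roots to lie outside the unit circle, i.e. |z| > 1 for every root.
This is linear in z: 1 + (1.112) z = 0  =>  z = -1/(1.112) = -0.899281,  |z| = 0.899281.
Moduli of all roots: 0.8993.
All moduli strictly greater than 1? No.
Verdict: Not invertible.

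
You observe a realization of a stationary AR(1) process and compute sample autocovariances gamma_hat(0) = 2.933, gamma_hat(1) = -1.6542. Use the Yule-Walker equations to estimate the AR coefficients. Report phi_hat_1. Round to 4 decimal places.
\hat\phi_{1} = -0.5640

The Yule-Walker equations for an AR(p) process read, in matrix form,
  Gamma_p phi = r_p,   with   (Gamma_p)_{ij} = gamma(|i - j|),
                       (r_p)_i = gamma(i),   i,j = 1..p.
Substitute the sample gammas (Toeplitz matrix and right-hand side of size 1):
  Gamma_p = [[2.933]]
  r_p     = [-1.6542]
With p = 1 this is the single equation gamma(0) phi_1 = gamma(1):
  phi_hat_1 = gamma(1) / gamma(0) = -1.6542 / 2.933 = -0.5640.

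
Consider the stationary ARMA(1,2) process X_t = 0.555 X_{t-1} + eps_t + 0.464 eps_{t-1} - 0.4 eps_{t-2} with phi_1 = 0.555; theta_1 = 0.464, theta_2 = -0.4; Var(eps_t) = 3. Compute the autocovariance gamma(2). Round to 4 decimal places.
\gamma(2) = 0.8141

Multiply the model equation by X_{t-k} and take expectations. With theta_0 = psi_0 = 1 and psi_j the MA(infinity) weights, this gives
  gamma(k) - sum_i phi_i gamma(k-i) = c_k,
  c_k = sigma^2 * sum_{j=k..q} theta_j psi_{j-k}   (c_k = 0 for k > q),
using gamma(-m) = gamma(m).
psi-weights needed (psi_j = theta_j + sum_i phi_i psi_{j-i}):
  psi_1 = theta_1 + phi_1 = 0.464 + (0.555) = 1.019
  psi_2 = theta_2 + phi_1 psi_1 = -0.4 + (0.555)(1.019) = 0.165545
Right-hand sides:
  c_0 = sigma^2 (1 + theta_1 psi_1 + theta_2 psi_2) = 3 * (1 + (0.464)(1.019) + (-0.4)(0.165545)) = 3 * 1.406598 = 4.219794
  c_1 = sigma^2 (theta_1 + theta_2 psi_1) = 3 * (0.464 + (-0.4)(1.019)) = 0.1692
  c_2 = sigma^2 theta_2 = 3 * (-0.4) = -1.2
Equations for k = 0 and k = 1 (AR order 1):
  gamma(0) = phi_1 gamma(1) + c_0
  gamma(1) = phi_1 gamma(0) + c_1
Substituting the second into the first: gamma(0) (1 - phi_1^2) = c_0 + phi_1 c_1, so
  gamma(0) = (c_0 + phi_1 c_1) / (1 - phi_1^2) = (4.219794 + (0.555)(0.1692)) / (1 - (0.555)^2) = 4.3137 / 0.691975 = 6.233896.
  gamma(1) = phi_1 gamma(0) + c_1 = (0.555)(6.233896) + (0.1692) = 3.629012.
For k = 2: gamma(2) = phi_1 gamma(1) + c_2
  = (0.555)(3.629012) + (-1.2) = 0.814102.
Therefore gamma(2) = 0.8141 (to 4 decimal places).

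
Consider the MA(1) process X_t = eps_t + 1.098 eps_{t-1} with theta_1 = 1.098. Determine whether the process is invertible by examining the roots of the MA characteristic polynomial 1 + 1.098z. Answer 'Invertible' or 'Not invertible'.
\text{Not invertible}

The MA(q) characteristic polynomial is P(z) = 1 + 1.098z.
Invertibility requires all roots to lie outside the unit circle, i.e. |z| > 1 for every root.
This is linear in z: 1 + (1.098) z = 0  =>  z = -1/(1.098) = -0.910747,  |z| = 0.910747.
Moduli of all roots: 0.9107.
All moduli strictly greater than 1? No.
Verdict: Not invertible.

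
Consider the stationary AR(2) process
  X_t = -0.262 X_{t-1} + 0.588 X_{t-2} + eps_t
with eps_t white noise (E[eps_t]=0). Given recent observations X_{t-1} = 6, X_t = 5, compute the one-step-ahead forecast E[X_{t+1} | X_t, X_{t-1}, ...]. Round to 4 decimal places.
E[X_{t+1} \mid \mathcal F_t] = 2.2180

For an AR(p) model X_t = c + sum_i phi_i X_{t-i} + eps_t, the
one-step-ahead conditional mean is
  E[X_{t+1} | X_t, ...] = c + sum_i phi_i X_{t+1-i}.
Substitute known values:
  E[X_{t+1} | ...] = (-0.262) * (5) + (0.588) * (6)
                   = 2.2180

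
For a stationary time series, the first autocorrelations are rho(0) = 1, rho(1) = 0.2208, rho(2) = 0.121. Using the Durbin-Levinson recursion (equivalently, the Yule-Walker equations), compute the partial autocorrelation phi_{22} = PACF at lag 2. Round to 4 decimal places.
\phi_{22} = 0.0760

The PACF at lag k is phi_{kk}, the last component of the solution
to the Yule-Walker system G_k phi = r_k where
  (G_k)_{ij} = rho(|i - j|), (r_k)_i = rho(i), i,j = 1..k.
Equivalently, Durbin-Levinson gives phi_{kk} iteratively:
  phi_{11} = rho(1)
  phi_{kk} = [rho(k) - sum_{j=1..k-1} phi_{k-1,j} rho(k-j)]
            / [1 - sum_{j=1..k-1} phi_{k-1,j} rho(j)],
  phi_{k,j} = phi_{k-1,j} - phi_{kk} phi_{k-1,k-j},  j = 1..k-1.
Step k = 1:
  phi_11 = rho(1) = 0.2208.
Step k = 2:
  phi_22 = [rho(2) - phi_11 rho(1)] / [1 - phi_11 rho(1)] = [0.121 - (0.2208)(0.2208)] / [1 - (0.2208)(0.2208)]
         = 0.07224736 / 0.95124736 = 0.076.
Therefore phi_{22} = 0.0760.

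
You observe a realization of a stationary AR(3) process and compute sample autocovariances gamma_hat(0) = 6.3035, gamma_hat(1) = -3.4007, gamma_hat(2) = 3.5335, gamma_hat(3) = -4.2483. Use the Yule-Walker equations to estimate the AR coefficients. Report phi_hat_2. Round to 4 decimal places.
\hat\phi_{2} = 0.2250

The Yule-Walker equations for an AR(p) process read, in matrix form,
  Gamma_p phi = r_p,   with   (Gamma_p)_{ij} = gamma(|i - j|),
                       (r_p)_i = gamma(i),   i,j = 1..p.
Substitute the sample gammas (Toeplitz matrix and right-hand side of size 3):
  Gamma_p = [[6.3035, -3.4007, 3.5335], [-3.4007, 6.3035, -3.4007], [3.5335, -3.4007, 6.3035]]
  r_p     = [-3.4007, 3.5335, -4.2483]
Written out (R1..R3):
  (R1) 6.3035 phi_1 - 3.4007 phi_2 + 3.5335 phi_3 = -3.4007
  (R2) -3.4007 phi_1 + 6.3035 phi_2 - 3.4007 phi_3 = 3.5335
  (R3) 3.5335 phi_1 - 3.4007 phi_2 + 6.3035 phi_3 = -4.2483
Gaussian elimination:
  R2 <- R2 - (-3.4007/6.3035) R1 = R2 - (-0.539494) R1:  4.468843 phi_2 - 1.494398 phi_3 = 1.698843
  R3 <- R3 - (3.5335/6.3035) R1 = R3 - (0.560562) R1:  -1.494398 phi_2 + 4.322756 phi_3 = -2.341998
  R3 <- R3 - (-1.494398/4.468843) R2 = R3 - (-0.334404) R2:  3.823023 phi_3 = -1.773899
Back-substitution:
  phi_hat_3 = -1.773899 / 3.823023 = -0.464004
  phi_hat_2 = (1.698843 - (-1.494398)(-0.464004)) / 4.468843 = 0.224988
  phi_hat_1 = (-3.4007 - (-3.4007)(0.224988) - (3.5335)(-0.464004)) / 6.3035 = -0.158011
So phi_hat = [-0.1580, 0.2250, -0.4640].
Therefore phi_hat_2 = 0.2250.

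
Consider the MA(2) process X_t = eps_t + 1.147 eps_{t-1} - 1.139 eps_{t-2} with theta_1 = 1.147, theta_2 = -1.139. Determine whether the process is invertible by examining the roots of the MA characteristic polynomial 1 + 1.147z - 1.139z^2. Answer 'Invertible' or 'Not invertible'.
\text{Not invertible}

The MA(q) characteristic polynomial is P(z) = 1 + 1.147z - 1.139z^2.
Invertibility requires all roots to lie outside the unit circle, i.e. |z| > 1 for every root.
Set 1 + (1.147) z + (-1.139) z^2 = 0, i.e. a z^2 + b z + c = 0 with a = -1.139, b = 1.147, c = 1.
Discriminant D = b^2 - 4ac = (1.147)^2 - 4*(-1.139)*1 = 1.315609 - (-4.556) = 5.871609.
D >= 0, so the roots are real: z = (-b +/- sqrt(D)) / (2a) = (-1.147 +/- 2.42314) / (-2.278).
  z_1 = (-1.147 + 2.42314) / (-2.278) = -0.5602,   |z_1| = 0.5602.
  z_2 = (-1.147 - 2.42314) / (-2.278) = 1.5672,   |z_2| = 1.5672.
Moduli of all roots: 0.5602, 1.5672.
All moduli strictly greater than 1? No.
Verdict: Not invertible.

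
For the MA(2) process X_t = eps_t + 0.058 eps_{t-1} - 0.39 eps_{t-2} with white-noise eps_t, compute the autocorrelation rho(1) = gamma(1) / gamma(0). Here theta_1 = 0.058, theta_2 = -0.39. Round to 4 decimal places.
\rho(1) = 0.0306

For an MA(q) process with theta_0 = 1, the autocovariance is
  gamma(k) = sigma^2 * sum_{i=0..q-k} theta_i * theta_{i+k},
and rho(k) = gamma(k) / gamma(0). Sigma^2 cancels.
  numerator   = (1)*(0.058) + (0.058)*(-0.39) = 0.03538.
  denominator = (1)^2 + (0.058)^2 + (-0.39)^2 = 1.155464.
  rho(1) = 0.03538 / 1.155464 = 0.0306.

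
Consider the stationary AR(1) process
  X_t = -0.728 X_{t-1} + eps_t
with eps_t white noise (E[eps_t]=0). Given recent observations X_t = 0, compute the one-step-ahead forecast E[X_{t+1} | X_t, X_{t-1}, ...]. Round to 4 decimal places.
E[X_{t+1} \mid \mathcal F_t] = 0.0000

For an AR(p) model X_t = c + sum_i phi_i X_{t-i} + eps_t, the
one-step-ahead conditional mean is
  E[X_{t+1} | X_t, ...] = c + sum_i phi_i X_{t+1-i}.
Substitute known values:
  E[X_{t+1} | ...] = (-0.728) * (0)
                   = 0.0000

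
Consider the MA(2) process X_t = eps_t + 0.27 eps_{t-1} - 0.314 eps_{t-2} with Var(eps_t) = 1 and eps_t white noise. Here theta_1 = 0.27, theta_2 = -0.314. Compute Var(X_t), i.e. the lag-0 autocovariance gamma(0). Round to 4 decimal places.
\gamma(0) = 1.1715

For an MA(q) process X_t = eps_t + sum_i theta_i eps_{t-i} with
Var(eps_t) = sigma^2, the variance is
  gamma(0) = sigma^2 * (1 + sum_i theta_i^2).
  sum_i theta_i^2 = (0.27)^2 + (-0.314)^2 = 0.0729 + 0.098596 = 0.171496.
  gamma(0) = 1 * (1 + 0.171496) = 1 * 1.171496 = 1.171496, which rounds to 1.1715.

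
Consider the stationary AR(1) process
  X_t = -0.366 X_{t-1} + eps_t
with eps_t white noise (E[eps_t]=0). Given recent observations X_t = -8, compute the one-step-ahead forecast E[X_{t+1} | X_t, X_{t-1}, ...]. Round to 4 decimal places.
E[X_{t+1} \mid \mathcal F_t] = 2.9280

For an AR(p) model X_t = c + sum_i phi_i X_{t-i} + eps_t, the
one-step-ahead conditional mean is
  E[X_{t+1} | X_t, ...] = c + sum_i phi_i X_{t+1-i}.
Substitute known values:
  E[X_{t+1} | ...] = (-0.366) * (-8)
                   = 2.9280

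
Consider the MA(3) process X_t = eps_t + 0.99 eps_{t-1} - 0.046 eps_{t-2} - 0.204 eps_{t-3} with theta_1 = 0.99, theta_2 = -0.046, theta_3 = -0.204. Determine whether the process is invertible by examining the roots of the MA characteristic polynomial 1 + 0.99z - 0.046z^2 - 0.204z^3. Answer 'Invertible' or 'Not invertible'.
\text{Invertible}

The MA(q) characteristic polynomial is P(z) = 1 + 0.99z - 0.046z^2 - 0.204z^3.
Invertibility requires all roots to lie outside the unit circle, i.e. |z| > 1 for every root.
Degree 3: look for a simple real root z0 first, then factor out (1 - z/z0) and solve the remaining quadratic.
Testing z0 = 2.5: P(2.5) = 1 + (0.99)(2.5) + (-0.046)(2.5)^2 + (-0.204)(2.5)^3
  = 1 + (2.475) + (-0.2875) + (-3.1875) = 0.  So z_0 = 2.5 is a root, |z_0| = 2.5.
Divide out the factor (1 - 0.4 z) = (1 - z/z0) (since 1/z0 = 0.4):
  P(z) = (1 - 0.4 z)(1 + (1.39) z + (0.51) z^2)
  [check: z-coef 1.39 - (0.4) = 0.99; z^2-coef 0.51 - (0.4)(1.39) = -0.046; z^3-coef -(0.4)(0.51) = -0.204.]
Remaining roots from the quadratic factor 1 + (1.39) z + (0.51) z^2:
  Set 1 + (1.39) z + (0.51) z^2 = 0, i.e. a z^2 + b z + c = 0 with a = 0.51, b = 1.39, c = 1.
  Discriminant D = b^2 - 4ac = (1.39)^2 - 4*(0.51)*1 = 1.9321 - (2.04) = -0.1079.
  D < 0, so the roots are the complex-conjugate pair z = (-b +/- i sqrt(-D)) / (2a) = -1.3627 +/- 0.322i.
  For a conjugate pair |z|^2 = z * conj(z) = (product of roots) = c/a = 1/(0.51) = 1.960784, so |z| = sqrt(1.960784) = 1.4003 for both roots.
Moduli of all roots: 2.5000, 1.4003, 1.4003.
All moduli strictly greater than 1? Yes.
Verdict: Invertible.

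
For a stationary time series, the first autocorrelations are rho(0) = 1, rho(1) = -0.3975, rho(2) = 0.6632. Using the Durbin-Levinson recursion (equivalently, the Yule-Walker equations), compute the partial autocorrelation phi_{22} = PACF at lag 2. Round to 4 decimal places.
\phi_{22} = 0.6000

The PACF at lag k is phi_{kk}, the last component of the solution
to the Yule-Walker system G_k phi = r_k where
  (G_k)_{ij} = rho(|i - j|), (r_k)_i = rho(i), i,j = 1..k.
Equivalently, Durbin-Levinson gives phi_{kk} iteratively:
  phi_{11} = rho(1)
  phi_{kk} = [rho(k) - sum_{j=1..k-1} phi_{k-1,j} rho(k-j)]
            / [1 - sum_{j=1..k-1} phi_{k-1,j} rho(j)],
  phi_{k,j} = phi_{k-1,j} - phi_{kk} phi_{k-1,k-j},  j = 1..k-1.
Step k = 1:
  phi_11 = rho(1) = -0.3975.
Step k = 2:
  phi_22 = [rho(2) - phi_11 rho(1)] / [1 - phi_11 rho(1)] = [0.6632 - (-0.3975)(-0.3975)] / [1 - (-0.3975)(-0.3975)]
         = 0.50519375 / 0.84199375 = 0.6.
Therefore phi_{22} = 0.6000.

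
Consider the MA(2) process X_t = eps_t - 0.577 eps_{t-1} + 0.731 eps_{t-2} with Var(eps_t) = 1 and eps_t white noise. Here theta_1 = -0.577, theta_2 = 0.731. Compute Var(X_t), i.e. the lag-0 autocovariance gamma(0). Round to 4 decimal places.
\gamma(0) = 1.8673

For an MA(q) process X_t = eps_t + sum_i theta_i eps_{t-i} with
Var(eps_t) = sigma^2, the variance is
  gamma(0) = sigma^2 * (1 + sum_i theta_i^2).
  sum_i theta_i^2 = (-0.577)^2 + (0.731)^2 = 0.332929 + 0.534361 = 0.86729.
  gamma(0) = 1 * (1 + 0.86729) = 1 * 1.86729 = 1.86729, which rounds to 1.8673.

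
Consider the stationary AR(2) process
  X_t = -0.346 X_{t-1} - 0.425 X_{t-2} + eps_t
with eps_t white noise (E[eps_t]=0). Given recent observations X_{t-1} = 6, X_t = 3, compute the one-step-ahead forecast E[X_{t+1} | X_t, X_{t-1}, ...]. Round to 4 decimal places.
E[X_{t+1} \mid \mathcal F_t] = -3.5880

For an AR(p) model X_t = c + sum_i phi_i X_{t-i} + eps_t, the
one-step-ahead conditional mean is
  E[X_{t+1} | X_t, ...] = c + sum_i phi_i X_{t+1-i}.
Substitute known values:
  E[X_{t+1} | ...] = (-0.346) * (3) + (-0.425) * (6)
                   = -3.5880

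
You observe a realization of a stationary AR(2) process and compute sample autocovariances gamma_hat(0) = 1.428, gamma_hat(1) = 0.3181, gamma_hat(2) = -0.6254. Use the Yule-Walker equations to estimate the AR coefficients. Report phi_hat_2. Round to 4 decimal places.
\hat\phi_{2} = -0.5130

The Yule-Walker equations for an AR(p) process read, in matrix form,
  Gamma_p phi = r_p,   with   (Gamma_p)_{ij} = gamma(|i - j|),
                       (r_p)_i = gamma(i),   i,j = 1..p.
Substitute the sample gammas (Toeplitz matrix and right-hand side of size 2):
  Gamma_p = [[1.428, 0.3181], [0.3181, 1.428]]
  r_p     = [0.3181, -0.6254]
Written out:
  1.428 phi_1 + 0.3181 phi_2 = 0.3181
  0.3181 phi_1 + 1.428 phi_2 = -0.6254
Solve by Cramer's rule:
  det = gamma(0)^2 - gamma(1)^2 = (1.428)^2 - (0.3181)^2 = 2.039184 - 0.10118761 = 1.93799639
  phi_hat_1 = [gamma(1) gamma(0) - gamma(1) gamma(2)] / det = [(0.3181)(1.428) - (0.3181)(-0.6254)] / 1.93799639 = 0.65318654 / 1.93799639 = 0.337
  phi_hat_2 = [gamma(0) gamma(2) - gamma(1)^2] / det = [(1.428)(-0.6254) - (0.3181)^2] / 1.93799639 = -0.99425881 / 1.93799639 = -0.513
So phi_hat = [0.3370, -0.5130].
Therefore phi_hat_2 = -0.5130.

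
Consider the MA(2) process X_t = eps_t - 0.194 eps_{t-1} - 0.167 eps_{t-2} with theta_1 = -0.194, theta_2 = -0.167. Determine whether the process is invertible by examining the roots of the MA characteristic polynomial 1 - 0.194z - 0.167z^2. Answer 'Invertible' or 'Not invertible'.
\text{Invertible}

The MA(q) characteristic polynomial is P(z) = 1 - 0.194z - 0.167z^2.
Invertibility requires all roots to lie outside the unit circle, i.e. |z| > 1 for every root.
Set 1 + (-0.194) z + (-0.167) z^2 = 0, i.e. a z^2 + b z + c = 0 with a = -0.167, b = -0.194, c = 1.
Discriminant D = b^2 - 4ac = (-0.194)^2 - 4*(-0.167)*1 = 0.037636 - (-0.668) = 0.705636.
D >= 0, so the roots are real: z = (-b +/- sqrt(D)) / (2a) = (0.194 +/- 0.840021) / (-0.334).
  z_1 = (0.194 + 0.840021) / (-0.334) = -3.0959,   |z_1| = 3.0959.
  z_2 = (0.194 - 0.840021) / (-0.334) = 1.9342,   |z_2| = 1.9342.
Moduli of all roots: 3.0959, 1.9342.
All moduli strictly greater than 1? Yes.
Verdict: Invertible.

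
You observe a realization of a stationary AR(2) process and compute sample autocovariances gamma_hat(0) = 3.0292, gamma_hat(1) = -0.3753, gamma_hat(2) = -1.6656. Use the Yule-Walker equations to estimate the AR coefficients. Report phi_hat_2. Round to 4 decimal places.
\hat\phi_{2} = -0.5740

The Yule-Walker equations for an AR(p) process read, in matrix form,
  Gamma_p phi = r_p,   with   (Gamma_p)_{ij} = gamma(|i - j|),
                       (r_p)_i = gamma(i),   i,j = 1..p.
Substitute the sample gammas (Toeplitz matrix and right-hand side of size 2):
  Gamma_p = [[3.0292, -0.3753], [-0.3753, 3.0292]]
  r_p     = [-0.3753, -1.6656]
Written out:
  3.0292 phi_1 - 0.3753 phi_2 = -0.3753
  -0.3753 phi_1 + 3.0292 phi_2 = -1.6656
Solve by Cramer's rule:
  det = gamma(0)^2 - gamma(1)^2 = (3.0292)^2 - (-0.3753)^2 = 9.17605264 - 0.14085009 = 9.03520255
  phi_hat_1 = [gamma(1) gamma(0) - gamma(1) gamma(2)] / det = [(-0.3753)(3.0292) - (-0.3753)(-1.6656)] / 9.03520255 = -1.76195844 / 9.03520255 = -0.195
  phi_hat_2 = [gamma(0) gamma(2) - gamma(1)^2] / det = [(3.0292)(-1.6656) - (-0.3753)^2] / 9.03520255 = -5.18628561 / 9.03520255 = -0.574
So phi_hat = [-0.1950, -0.5740].
Therefore phi_hat_2 = -0.5740.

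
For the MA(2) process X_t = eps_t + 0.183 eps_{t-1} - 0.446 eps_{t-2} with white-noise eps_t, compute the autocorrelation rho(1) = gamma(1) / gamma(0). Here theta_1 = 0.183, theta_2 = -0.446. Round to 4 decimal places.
\rho(1) = 0.0823

For an MA(q) process with theta_0 = 1, the autocovariance is
  gamma(k) = sigma^2 * sum_{i=0..q-k} theta_i * theta_{i+k},
and rho(k) = gamma(k) / gamma(0). Sigma^2 cancels.
  numerator   = (1)*(0.183) + (0.183)*(-0.446) = 0.101382.
  denominator = (1)^2 + (0.183)^2 + (-0.446)^2 = 1.232405.
  rho(1) = 0.101382 / 1.232405 = 0.0823.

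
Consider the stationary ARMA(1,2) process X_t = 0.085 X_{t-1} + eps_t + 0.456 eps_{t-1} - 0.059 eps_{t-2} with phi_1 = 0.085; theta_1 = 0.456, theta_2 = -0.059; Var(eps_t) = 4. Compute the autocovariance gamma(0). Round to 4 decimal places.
\gamma(0) = 5.1714

Multiply the model equation by X_{t-k} and take expectations. With theta_0 = psi_0 = 1 and psi_j the MA(infinity) weights, this gives
  gamma(k) - sum_i phi_i gamma(k-i) = c_k,
  c_k = sigma^2 * sum_{j=k..q} theta_j psi_{j-k}   (c_k = 0 for k > q),
using gamma(-m) = gamma(m).
psi-weights needed (psi_j = theta_j + sum_i phi_i psi_{j-i}):
  psi_1 = theta_1 + phi_1 = 0.456 + (0.085) = 0.541
  psi_2 = theta_2 + phi_1 psi_1 = -0.059 + (0.085)(0.541) = -0.013015
Right-hand sides:
  c_0 = sigma^2 (1 + theta_1 psi_1 + theta_2 psi_2) = 4 * (1 + (0.456)(0.541) + (-0.059)(-0.013015)) = 4 * 1.247464 = 4.989856
  c_1 = sigma^2 (theta_1 + theta_2 psi_1) = 4 * (0.456 + (-0.059)(0.541)) = 1.696324
  c_2 = sigma^2 theta_2 = 4 * (-0.059) = -0.236
Equations for k = 0 and k = 1 (AR order 1):
  gamma(0) = phi_1 gamma(1) + c_0
  gamma(1) = phi_1 gamma(0) + c_1
Substituting the second into the first: gamma(0) (1 - phi_1^2) = c_0 + phi_1 c_1, so
  gamma(0) = (c_0 + phi_1 c_1) / (1 - phi_1^2) = (4.989856 + (0.085)(1.696324)) / (1 - (0.085)^2) = 5.134043 / 0.992775 = 5.171406.
Therefore gamma(0) = 5.1714 (to 4 decimal places).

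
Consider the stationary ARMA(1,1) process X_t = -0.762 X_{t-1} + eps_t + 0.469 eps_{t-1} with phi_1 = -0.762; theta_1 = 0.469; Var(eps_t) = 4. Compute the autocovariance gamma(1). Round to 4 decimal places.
\gamma(1) = -1.7960

Multiply the model equation by X_{t-k} and take expectations. With theta_0 = psi_0 = 1 and psi_j the MA(infinity) weights, this gives
  gamma(k) - sum_i phi_i gamma(k-i) = c_k,
  c_k = sigma^2 * sum_{j=k..q} theta_j psi_{j-k}   (c_k = 0 for k > q),
using gamma(-m) = gamma(m).
psi-weights needed (psi_j = theta_j + sum_i phi_i psi_{j-i}):
  psi_1 = theta_1 + phi_1 = 0.469 + (-0.762) = -0.293
Right-hand sides:
  c_0 = sigma^2 (1 + theta_1 psi_1) = 4 * (1 + (0.469)(-0.293)) = 4 * 0.862583 = 3.450332
  c_1 = sigma^2 theta_1 = 4 * (0.469) = 1.876
  c_2 = 0
Equations for k = 0 and k = 1 (AR order 1):
  gamma(0) = phi_1 gamma(1) + c_0
  gamma(1) = phi_1 gamma(0) + c_1
Substituting the second into the first: gamma(0) (1 - phi_1^2) = c_0 + phi_1 c_1, so
  gamma(0) = (c_0 + phi_1 c_1) / (1 - phi_1^2) = (3.450332 + (-0.762)(1.876)) / (1 - (-0.762)^2) = 2.02082 / 0.419356 = 4.818865.
  gamma(1) = phi_1 gamma(0) + c_1 = (-0.762)(4.818865) + (1.876) = -1.795975.
Therefore gamma(1) = -1.7960 (to 4 decimal places).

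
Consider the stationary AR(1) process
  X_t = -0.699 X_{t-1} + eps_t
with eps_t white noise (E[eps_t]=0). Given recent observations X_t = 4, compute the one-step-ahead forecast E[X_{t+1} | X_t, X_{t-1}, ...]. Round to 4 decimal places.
E[X_{t+1} \mid \mathcal F_t] = -2.7960

For an AR(p) model X_t = c + sum_i phi_i X_{t-i} + eps_t, the
one-step-ahead conditional mean is
  E[X_{t+1} | X_t, ...] = c + sum_i phi_i X_{t+1-i}.
Substitute known values:
  E[X_{t+1} | ...] = (-0.699) * (4)
                   = -2.7960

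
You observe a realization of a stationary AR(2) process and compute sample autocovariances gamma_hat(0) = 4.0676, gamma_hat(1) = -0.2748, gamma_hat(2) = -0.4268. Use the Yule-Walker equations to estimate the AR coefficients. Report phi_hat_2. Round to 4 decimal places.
\hat\phi_{2} = -0.1100

The Yule-Walker equations for an AR(p) process read, in matrix form,
  Gamma_p phi = r_p,   with   (Gamma_p)_{ij} = gamma(|i - j|),
                       (r_p)_i = gamma(i),   i,j = 1..p.
Substitute the sample gammas (Toeplitz matrix and right-hand side of size 2):
  Gamma_p = [[4.0676, -0.2748], [-0.2748, 4.0676]]
  r_p     = [-0.2748, -0.4268]
Written out:
  4.0676 phi_1 - 0.2748 phi_2 = -0.2748
  -0.2748 phi_1 + 4.0676 phi_2 = -0.4268
Solve by Cramer's rule:
  det = gamma(0)^2 - gamma(1)^2 = (4.0676)^2 - (-0.2748)^2 = 16.54536976 - 0.07551504 = 16.46985472
  phi_hat_1 = [gamma(1) gamma(0) - gamma(1) gamma(2)] / det = [(-0.2748)(4.0676) - (-0.2748)(-0.4268)] / 16.46985472 = -1.23506112 / 16.46985472 = -0.075
  phi_hat_2 = [gamma(0) gamma(2) - gamma(1)^2] / det = [(4.0676)(-0.4268) - (-0.2748)^2] / 16.46985472 = -1.81156672 / 16.46985472 = -0.11
So phi_hat = [-0.0750, -0.1100].
Therefore phi_hat_2 = -0.1100.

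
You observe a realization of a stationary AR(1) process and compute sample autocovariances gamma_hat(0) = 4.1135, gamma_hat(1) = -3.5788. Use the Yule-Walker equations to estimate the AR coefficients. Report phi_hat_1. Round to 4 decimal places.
\hat\phi_{1} = -0.8700

The Yule-Walker equations for an AR(p) process read, in matrix form,
  Gamma_p phi = r_p,   with   (Gamma_p)_{ij} = gamma(|i - j|),
                       (r_p)_i = gamma(i),   i,j = 1..p.
Substitute the sample gammas (Toeplitz matrix and right-hand side of size 1):
  Gamma_p = [[4.1135]]
  r_p     = [-3.5788]
With p = 1 this is the single equation gamma(0) phi_1 = gamma(1):
  phi_hat_1 = gamma(1) / gamma(0) = -3.5788 / 4.1135 = -0.8700.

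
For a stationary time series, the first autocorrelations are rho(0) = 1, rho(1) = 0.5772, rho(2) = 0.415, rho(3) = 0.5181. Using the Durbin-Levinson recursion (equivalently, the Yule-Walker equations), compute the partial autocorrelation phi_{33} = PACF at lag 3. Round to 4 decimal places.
\phi_{33} = 0.3610

The PACF at lag k is phi_{kk}, the last component of the solution
to the Yule-Walker system G_k phi = r_k where
  (G_k)_{ij} = rho(|i - j|), (r_k)_i = rho(i), i,j = 1..k.
Equivalently, Durbin-Levinson gives phi_{kk} iteratively:
  phi_{11} = rho(1)
  phi_{kk} = [rho(k) - sum_{j=1..k-1} phi_{k-1,j} rho(k-j)]
            / [1 - sum_{j=1..k-1} phi_{k-1,j} rho(j)],
  phi_{k,j} = phi_{k-1,j} - phi_{kk} phi_{k-1,k-j},  j = 1..k-1.
Step k = 1:
  phi_11 = rho(1) = 0.5772.
Step k = 2:
  phi_22 = [rho(2) - phi_11 rho(1)] / [1 - phi_11 rho(1)] = [0.415 - (0.5772)(0.5772)] / [1 - (0.5772)(0.5772)]
         = 0.08184016 / 0.66684016 = 0.122728.
  Update: phi_21 = phi_11 - phi_22 phi_11 = 0.5772 - (0.122728)(0.5772) = 0.506361.
Step k = 3:
  phi_33 = [rho(3) - phi_21 rho(2) - phi_22 rho(1)] / [1 - phi_21 rho(1) - phi_22 rho(2)]
    numerator   = 0.5181 - (0.506361)(0.415) - (0.122728)(0.5772) = 0.23712132
    denominator = 1 - (0.506361)(0.5772) - (0.122728)(0.415) = 0.65679606
  phi_33 = 0.23712132 / 0.65679606 = 0.361.
Therefore phi_{33} = 0.3610.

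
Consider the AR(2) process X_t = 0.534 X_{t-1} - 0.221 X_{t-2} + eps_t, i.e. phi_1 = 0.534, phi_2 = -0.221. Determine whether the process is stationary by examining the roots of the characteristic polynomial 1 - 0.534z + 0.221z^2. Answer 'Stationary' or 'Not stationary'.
\text{Stationary}

The AR(p) characteristic polynomial is P(z) = 1 - 0.534z + 0.221z^2.
Stationarity requires all roots to lie outside the unit circle, i.e. |z| > 1 for every root.
Set 1 + (-0.534) z + (0.221) z^2 = 0, i.e. a z^2 + b z + c = 0 with a = 0.221, b = -0.534, c = 1.
Discriminant D = b^2 - 4ac = (-0.534)^2 - 4*(0.221)*1 = 0.285156 - (0.884) = -0.598844.
D < 0, so the roots are the complex-conjugate pair z = (-b +/- i sqrt(-D)) / (2a) = 1.2081 +/- 1.7508i.
For a conjugate pair |z|^2 = z * conj(z) = (product of roots) = c/a = 1/(0.221) = 4.524887, so |z| = sqrt(4.524887) = 2.1272 for both roots.
Moduli of all roots: 2.1272, 2.1272.
All moduli strictly greater than 1? Yes.
Verdict: Stationary.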